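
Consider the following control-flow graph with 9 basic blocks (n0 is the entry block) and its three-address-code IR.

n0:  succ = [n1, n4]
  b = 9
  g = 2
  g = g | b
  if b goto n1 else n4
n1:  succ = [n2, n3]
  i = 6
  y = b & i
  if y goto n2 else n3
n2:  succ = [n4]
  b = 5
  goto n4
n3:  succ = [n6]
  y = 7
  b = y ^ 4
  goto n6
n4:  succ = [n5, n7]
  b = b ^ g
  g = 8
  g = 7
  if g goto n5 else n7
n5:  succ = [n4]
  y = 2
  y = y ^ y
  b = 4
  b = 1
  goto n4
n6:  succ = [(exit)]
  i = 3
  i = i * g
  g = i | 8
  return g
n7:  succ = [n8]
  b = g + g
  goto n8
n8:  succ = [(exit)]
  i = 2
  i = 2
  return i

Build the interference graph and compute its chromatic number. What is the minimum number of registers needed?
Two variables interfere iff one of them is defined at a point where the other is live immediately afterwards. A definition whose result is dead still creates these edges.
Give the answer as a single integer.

Block summaries:
  n0: def={b,g} ue=∅
  n1: def={i,y} ue={b}
  n2: def={b} ue=∅
  n3: def={b,y} ue=∅
  n4: def={b,g} ue={b,g}
  n5: def={b,y} ue=∅
  n6: def={g,i} ue={g}
  n7: def={b} ue={g}
  n8: def={i} ue=∅

Live sets:
  n0: in=∅ out={b,g}
  n1: in={b,g} out={g}
  n2: in={g} out={b,g}
  n3: in={g} out={g}
  n4: in={b,g} out={g}
  n5: in={g} out={b,g}
  n6: in={g} out=∅
  n7: in={g} out=∅
  n8: in=∅ out=∅

Interfere edges:
  b — {g,i}
  g — {b,i,y}
  i — {b,g}
  y — {g}

Colouring:
  {b,g,i} pairwise interfere (3-clique) ⇒ χ ≥ 3
  assign b→c1 g→c0 i→c2 y→c1 — no edge inside a register ⇒ χ ≤ 3
  χ = 3

Answer: 3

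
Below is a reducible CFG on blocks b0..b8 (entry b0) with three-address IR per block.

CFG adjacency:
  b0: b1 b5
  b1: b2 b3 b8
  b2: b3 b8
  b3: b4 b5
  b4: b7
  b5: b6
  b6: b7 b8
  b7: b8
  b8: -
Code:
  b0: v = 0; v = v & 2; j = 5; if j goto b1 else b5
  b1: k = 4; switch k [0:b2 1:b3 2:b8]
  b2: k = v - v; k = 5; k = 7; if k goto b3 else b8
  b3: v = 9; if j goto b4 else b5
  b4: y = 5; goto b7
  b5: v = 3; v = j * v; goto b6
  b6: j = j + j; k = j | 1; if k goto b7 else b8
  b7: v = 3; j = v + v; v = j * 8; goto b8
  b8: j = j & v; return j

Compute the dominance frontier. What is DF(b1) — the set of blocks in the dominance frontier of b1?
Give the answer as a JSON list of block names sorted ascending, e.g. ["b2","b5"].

Answer: ["b5", "b7", "b8"]

Analysis:
idom tree: b1←b0 b2←b1 b3←b1 b4←b3 b5←b0 b6←b5 b7←b0 b8←b0
Dom at joins:
  b3: preds {b1,b2}: {b0,b1} ∩ {b0,b1,b2} = {b0,b1}; idom=b1
  b5: preds {b0,b3}: {b0} ∩ {b0,b1,b3} = {b0}; idom=b0
  b7: preds {b4,b6}: {b0,b1,b3,b4} ∩ {b0,b5,b6} = {b0}; idom=b0
  b8: preds {b1,b2,b6,b7}: {b0,b1} ∩ {b0,b1,b2} ∩ {b0,b5,b6} ∩ {b0,b7} = {b0}; idom=b0

Frontier:
  join b3 pred b1: · stop@b1
  join b3 pred b2: b2 stop@b1
  join b5 pred b0: · stop@b0
  join b5 pred b3: b3→b1 stop@b0
  join b7 pred b4: b4→b3→b1 stop@b0
  join b7 pred b6: b6→b5 stop@b0
  join b8 pred b1: b1 stop@b0
  join b8 pred b2: b2→b1 stop@b0
  join b8 pred b6: b6→b5 stop@b0
  join b8 pred b7: b7 stop@b0
  DF(b0)=∅
  DF(b1)={b5,b7,b8}
  DF(b2)={b3,b8}
  DF(b3)={b5,b7}
  DF(b4)={b7}
  DF(b5)={b7,b8}
  DF(b6)={b7,b8}
  DF(b7)={b8}
  DF(b8)=∅

DF(b1) = ["b5", "b7", "b8"]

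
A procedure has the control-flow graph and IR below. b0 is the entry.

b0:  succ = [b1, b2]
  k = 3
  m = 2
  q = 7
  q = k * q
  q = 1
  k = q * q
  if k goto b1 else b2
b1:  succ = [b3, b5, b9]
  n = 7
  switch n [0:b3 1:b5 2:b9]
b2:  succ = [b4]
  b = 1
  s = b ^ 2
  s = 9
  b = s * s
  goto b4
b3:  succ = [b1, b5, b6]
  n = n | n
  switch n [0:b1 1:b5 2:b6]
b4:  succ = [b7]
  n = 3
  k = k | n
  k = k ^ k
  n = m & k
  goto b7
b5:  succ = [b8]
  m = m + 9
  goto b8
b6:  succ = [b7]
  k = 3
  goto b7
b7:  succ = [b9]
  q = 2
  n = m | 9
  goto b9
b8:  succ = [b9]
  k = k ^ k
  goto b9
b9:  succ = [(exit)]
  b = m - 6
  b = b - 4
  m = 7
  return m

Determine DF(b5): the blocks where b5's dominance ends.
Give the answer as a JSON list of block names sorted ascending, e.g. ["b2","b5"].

Answer: ["b9"]

Derivation:
idom tree: b1←b0 b2←b0 b3←b1 b4←b2 b5←b1 b6←b3 b7←b0 b8←b5 b9←b0
Dom at joins:
  b1: preds {b0,b3}: {b0} ∩ {b0,b1,b3} = {b0}; idom=b0
  b5: preds {b1,b3}: {b0,b1} ∩ {b0,b1,b3} = {b0,b1}; idom=b1
  b7: preds {b4,b6}: {b0,b2,b4} ∩ {b0,b1,b3,b6} = {b0}; idom=b0
  b9: preds {b1,b7,b8}: {b0,b1} ∩ {b0,b7} ∩ {b0,b1,b5,b8} = {b0}; idom=b0

Frontier:
  b1←b0: walk · to b0
  b1←b3: walk b3→b1 to b0
  b5←b1: walk · to b1
  b5←b3: walk b3 to b1
  b7←b4: walk b4→b2 to b0
  b7←b6: walk b6→b3→b1 to b0
  b9←b1: walk b1 to b0
  b9←b7: walk b7 to b0
  b9←b8: walk b8→b5→b1 to b0
  b0: DF=∅
  b1: DF={b1,b7,b9}
  b2: DF={b7}
  b3: DF={b1,b5,b7}
  b4: DF={b7}
  b5: DF={b9}
  b6: DF={b7}
  b7: DF={b9}
  b8: DF={b9}
  b9: DF=∅

DF(b5) = ["b9"]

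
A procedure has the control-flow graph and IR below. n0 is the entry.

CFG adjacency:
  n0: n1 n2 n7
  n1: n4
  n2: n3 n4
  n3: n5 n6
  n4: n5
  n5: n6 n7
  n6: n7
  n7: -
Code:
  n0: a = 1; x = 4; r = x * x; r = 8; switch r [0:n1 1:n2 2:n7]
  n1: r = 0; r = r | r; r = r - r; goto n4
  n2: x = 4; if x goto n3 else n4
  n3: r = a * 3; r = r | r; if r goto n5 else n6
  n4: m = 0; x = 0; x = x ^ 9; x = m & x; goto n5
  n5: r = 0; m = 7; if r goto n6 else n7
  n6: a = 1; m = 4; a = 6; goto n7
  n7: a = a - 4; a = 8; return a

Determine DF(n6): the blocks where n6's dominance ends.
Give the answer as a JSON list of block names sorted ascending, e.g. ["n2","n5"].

Answer: ["n7"]

Analysis:
idom tree: n1←n0 n2←n0 n3←n2 n4←n0 n5←n0 n6←n0 n7←n0
Dom∩ at merges:
  n4: preds {n1,n2}: {n0,n1} ∩ {n0,n2} = {n0}; idom=n0
  n5: preds {n3,n4}: {n0,n2,n3} ∩ {n0,n4} = {n0}; idom=n0
  n6: preds {n3,n5}: {n0,n2,n3} ∩ {n0,n5} = {n0}; idom=n0
  n7: preds {n0,n5,n6}: {n0} ∩ {n0,n5} ∩ {n0,n6} = {n0}; idom=n0

Frontier:
  n4←n1: walk n1 to n0
  n4←n2: walk n2 to n0
  n5←n3: walk n3→n2 to n0
  n5←n4: walk n4 to n0
  n6←n3: walk n3→n2 to n0
  n6←n5: walk n5 to n0
  n7←n0: walk · to n0
  n7←n5: walk n5 to n0
  n7←n6: walk n6 to n0
  DF(n0)=∅
  DF(n1)={n4}
  DF(n2)={n4,n5,n6}
  DF(n3)={n5,n6}
  DF(n4)={n5}
  DF(n5)={n6,n7}
  DF(n6)={n7}
  DF(n7)=∅

DF(n6) = ["n7"]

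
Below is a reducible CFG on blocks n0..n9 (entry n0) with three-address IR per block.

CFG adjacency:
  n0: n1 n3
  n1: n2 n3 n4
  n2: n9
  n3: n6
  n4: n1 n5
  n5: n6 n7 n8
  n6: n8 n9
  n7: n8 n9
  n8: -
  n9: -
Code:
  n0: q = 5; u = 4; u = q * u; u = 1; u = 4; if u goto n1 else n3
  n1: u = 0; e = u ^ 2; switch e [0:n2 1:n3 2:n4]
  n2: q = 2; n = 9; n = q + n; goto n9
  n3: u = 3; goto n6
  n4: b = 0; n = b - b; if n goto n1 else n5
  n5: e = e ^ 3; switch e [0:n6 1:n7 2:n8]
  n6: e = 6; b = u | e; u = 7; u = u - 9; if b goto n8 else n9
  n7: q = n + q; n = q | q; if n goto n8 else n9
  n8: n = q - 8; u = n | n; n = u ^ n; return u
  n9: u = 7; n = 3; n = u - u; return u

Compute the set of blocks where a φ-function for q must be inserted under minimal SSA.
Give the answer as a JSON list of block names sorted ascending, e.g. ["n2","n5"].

idom tree: n1←n0 n2←n1 n3←n0 n4←n1 n5←n4 n6←n0 n7←n5 n8←n0 n9←n0
Dom at joins:
  n1: preds {n0,n4}: {n0} ∩ {n0,n1,n4} = {n0}; idom=n0
  n3: preds {n0,n1}: {n0} ∩ {n0,n1} = {n0}; idom=n0
  n6: preds {n3,n5}: {n0,n3} ∩ {n0,n1,n4,n5} = {n0}; idom=n0
  n8: preds {n5,n6,n7}: {n0,n1,n4,n5} ∩ {n0,n6} ∩ {n0,n1,n4,n5,n7} = {n0}; idom=n0
  n9: preds {n2,n6,n7}: {n0,n1,n2} ∩ {n0,n6} ∩ {n0,n1,n4,n5,n7} = {n0}; idom=n0

DF walk-up:
  join n1 pred n0: · stop@n0
  join n1 pred n4: n4→n1 stop@n0
  join n3 pred n0: · stop@n0
  join n3 pred n1: n1 stop@n0
  join n6 pred n3: n3 stop@n0
  join n6 pred n5: n5→n4→n1 stop@n0
  join n8 pred n5: n5→n4→n1 stop@n0
  join n8 pred n6: n6 stop@n0
  join n8 pred n7: n7→n5→n4→n1 stop@n0
  join n9 pred n2: n2→n1 stop@n0
  join n9 pred n6: n6 stop@n0
  join n9 pred n7: n7→n5→n4→n1 stop@n0
  DF(n0)=∅
  DF(n1)={n1,n3,n6,n8,n9}
  DF(n2)={n9}
  DF(n3)={n6}
  DF(n4)={n1,n6,n8,n9}
  DF(n5)={n6,n8,n9}
  DF(n6)={n8,n9}
  DF(n7)={n8,n9}
  DF(n8)=∅
  DF(n9)=∅

φ for q: defs {n0,n2,n7}
  DF⁺ = {n8,n9}

Answer: ["n8", "n9"]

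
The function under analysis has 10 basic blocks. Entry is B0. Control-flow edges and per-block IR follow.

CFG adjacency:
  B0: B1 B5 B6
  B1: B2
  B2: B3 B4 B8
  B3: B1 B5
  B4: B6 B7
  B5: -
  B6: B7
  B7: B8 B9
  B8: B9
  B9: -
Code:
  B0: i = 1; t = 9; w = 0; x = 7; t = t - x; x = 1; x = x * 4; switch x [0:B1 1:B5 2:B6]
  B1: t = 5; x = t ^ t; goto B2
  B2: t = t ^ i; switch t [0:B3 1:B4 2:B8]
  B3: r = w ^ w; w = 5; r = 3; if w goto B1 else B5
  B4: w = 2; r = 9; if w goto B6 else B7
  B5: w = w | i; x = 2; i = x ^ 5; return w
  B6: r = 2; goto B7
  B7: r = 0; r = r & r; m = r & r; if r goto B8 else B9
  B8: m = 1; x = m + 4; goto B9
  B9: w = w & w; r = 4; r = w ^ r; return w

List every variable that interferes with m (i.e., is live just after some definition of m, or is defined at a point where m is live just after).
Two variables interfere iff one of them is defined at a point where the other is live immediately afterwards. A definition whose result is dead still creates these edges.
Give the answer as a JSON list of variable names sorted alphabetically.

Answer: ["r", "w"]

Analysis:
Per-block:
  B0: def={i,t,w,x} ue=∅
  B1: def={t,x} ue=∅
  B2: def={t} ue={i,t}
  B3: def={r,w} ue={w}
  B4: def={r,w} ue=∅
  B5: def={i,w,x} ue={i,w}
  B6: def={r} ue=∅
  B7: def={m,r} ue=∅
  B8: def={m,x} ue=∅
  B9: def={r,w} ue={w}

Backward fixpoint:
  B0 li=∅ lo={i,w}
  B1 li={i,w} lo={i,t,w}
  B2 li={i,t,w} lo={i,w}
  B3 li={i,w} lo={i,w}
  B4 li=∅ lo={w}
  B5 li={i,w} lo=∅
  B6 li={w} lo={w}
  B7 li={w} lo={w}
  B8 li={w} lo={w}
  B9 li={w} lo=∅

Interference:
  i — {r,t,w,x}
  m — {r,w}
  r — {i,m,w}
  t — {i,w,x}
  w — {i,m,r,t,x}
  x — {i,t,w}

N(m) = ["r", "w"]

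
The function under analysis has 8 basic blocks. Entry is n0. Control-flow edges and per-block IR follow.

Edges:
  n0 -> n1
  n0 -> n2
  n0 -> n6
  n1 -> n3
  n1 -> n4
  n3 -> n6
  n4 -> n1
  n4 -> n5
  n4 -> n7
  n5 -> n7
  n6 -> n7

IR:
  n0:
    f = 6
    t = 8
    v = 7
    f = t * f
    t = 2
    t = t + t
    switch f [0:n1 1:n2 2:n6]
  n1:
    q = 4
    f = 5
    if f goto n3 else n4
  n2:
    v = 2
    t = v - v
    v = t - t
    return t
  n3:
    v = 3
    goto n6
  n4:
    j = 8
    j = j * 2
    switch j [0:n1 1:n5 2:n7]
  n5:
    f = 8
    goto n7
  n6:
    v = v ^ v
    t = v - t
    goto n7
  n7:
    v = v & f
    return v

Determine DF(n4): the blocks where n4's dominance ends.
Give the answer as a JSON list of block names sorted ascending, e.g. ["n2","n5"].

Answer: ["n1", "n7"]

Working:
idom tree: n1←n0 n2←n0 n3←n1 n4←n1 n5←n4 n6←n0 n7←n0
Join-block Dom:
  n1: preds {n0,n4}: {n0} ∩ {n0,n1,n4} = {n0}; idom=n0
  n6: preds {n0,n3}: {n0} ∩ {n0,n1,n3} = {n0}; idom=n0
  n7: preds {n4,n5,n6}: {n0,n1,n4} ∩ {n0,n1,n4,n5} ∩ {n0,n6} = {n0}; idom=n0

Frontier:
  join n1 pred n0: · stop@n0
  join n1 pred n4: n4→n1 stop@n0
  join n6 pred n0: · stop@n0
  join n6 pred n3: n3→n1 stop@n0
  join n7 pred n4: n4→n1 stop@n0
  join n7 pred n5: n5→n4→n1 stop@n0
  join n7 pred n6: n6 stop@n0
  n0: DF=∅
  n1: DF={n1,n6,n7}
  n2: DF=∅
  n3: DF={n6}
  n4: DF={n1,n7}
  n5: DF={n7}
  n6: DF={n7}
  n7: DF=∅

DF(n4) = ["n1", "n7"]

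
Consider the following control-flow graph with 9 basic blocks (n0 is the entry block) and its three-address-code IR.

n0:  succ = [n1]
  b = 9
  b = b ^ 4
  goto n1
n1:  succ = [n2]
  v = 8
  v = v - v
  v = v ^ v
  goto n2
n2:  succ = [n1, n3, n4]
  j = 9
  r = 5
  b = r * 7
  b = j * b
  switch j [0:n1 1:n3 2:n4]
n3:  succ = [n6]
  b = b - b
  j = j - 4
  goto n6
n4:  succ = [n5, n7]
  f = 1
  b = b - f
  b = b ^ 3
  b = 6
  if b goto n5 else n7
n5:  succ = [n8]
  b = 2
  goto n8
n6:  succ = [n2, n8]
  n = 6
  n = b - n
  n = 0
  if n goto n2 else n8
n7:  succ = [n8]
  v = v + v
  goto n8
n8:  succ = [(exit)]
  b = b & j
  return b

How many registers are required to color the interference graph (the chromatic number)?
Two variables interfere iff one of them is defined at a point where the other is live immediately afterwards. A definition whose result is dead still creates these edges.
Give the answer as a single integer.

Answer: 4

Analysis:
def/use:
  n0: {b} / ∅
  n1: {v} / ∅
  n2: {b,j,r} / ∅
  n3: {b,j} / {b,j}
  n4: {b,f} / {b}
  n5: {b} / ∅
  n6: {n} / {b}
  n7: {v} / {v}
  n8: {b} / {b,j}

Live sets:
  live n0: ∅→∅
  live n1: ∅→{v}
  live n2: {v}→{b,j,v}
  live n3: {b,j,v}→{b,j,v}
  live n4: {b,j,v}→{b,j,v}
  live n5: {j}→{b,j}
  live n6: {b,j,v}→{b,j,v}
  live n7: {b,j,v}→{b,j}
  live n8: {b,j}→∅

Interference:
  b↔{f,j,n,v}
  f↔{b,j,v}
  j↔{b,f,n,r,v}
  n↔{b,j,v}
  r↔{j,v}
  v↔{b,f,j,n,r}

Chromatic number:
  {b,f,j,v} pairwise interfere (4-clique) ⇒ χ ≥ 4
  4-colouring: r0={j}  r1={v}  r2={b,r}  r3={f,n}
  χ = 4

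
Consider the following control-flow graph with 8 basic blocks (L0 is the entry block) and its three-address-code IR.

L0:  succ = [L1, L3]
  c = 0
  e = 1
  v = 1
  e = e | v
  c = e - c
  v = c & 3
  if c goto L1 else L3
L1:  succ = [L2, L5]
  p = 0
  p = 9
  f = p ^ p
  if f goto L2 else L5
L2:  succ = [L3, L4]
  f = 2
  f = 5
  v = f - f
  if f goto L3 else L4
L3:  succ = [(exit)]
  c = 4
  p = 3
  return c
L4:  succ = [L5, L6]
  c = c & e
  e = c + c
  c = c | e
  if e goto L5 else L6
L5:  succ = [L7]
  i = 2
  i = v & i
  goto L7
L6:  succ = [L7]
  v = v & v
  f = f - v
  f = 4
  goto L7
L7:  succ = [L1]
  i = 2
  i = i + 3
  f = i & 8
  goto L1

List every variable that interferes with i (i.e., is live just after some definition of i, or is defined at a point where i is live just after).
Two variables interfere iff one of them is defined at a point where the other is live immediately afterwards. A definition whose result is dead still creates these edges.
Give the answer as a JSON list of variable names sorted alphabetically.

def/use:
  L0: {c,e,v} / ∅
  L1: {f,p} / ∅
  L2: {f,v} / ∅
  L3: {c,p} / ∅
  L4: {c,e} / {c,e}
  L5: {i} / {v}
  L6: {f,v} / {f,v}
  L7: {f,i} / ∅

Backward fixpoint:
  live L0: ∅→{c,e,v}
  live L1: {c,e,v}→{c,e,v}
  live L2: {c,e}→{c,e,f,v}
  live L3: ∅→∅
  live L4: {c,e,f,v}→{c,e,f,v}
  live L5: {c,e,v}→{c,e,v}
  live L6: {c,e,f,v}→{c,e,v}
  live L7: {c,e,v}→{c,e,v}

Interfere edges:
  c: {e,f,i,p,v}
  e: {c,f,i,p,v}
  f: {c,e,v}
  i: {c,e,v}
  p: {c,e,v}
  v: {c,e,f,i,p}

N(i) = ["c", "e", "v"]

Answer: ["c", "e", "v"]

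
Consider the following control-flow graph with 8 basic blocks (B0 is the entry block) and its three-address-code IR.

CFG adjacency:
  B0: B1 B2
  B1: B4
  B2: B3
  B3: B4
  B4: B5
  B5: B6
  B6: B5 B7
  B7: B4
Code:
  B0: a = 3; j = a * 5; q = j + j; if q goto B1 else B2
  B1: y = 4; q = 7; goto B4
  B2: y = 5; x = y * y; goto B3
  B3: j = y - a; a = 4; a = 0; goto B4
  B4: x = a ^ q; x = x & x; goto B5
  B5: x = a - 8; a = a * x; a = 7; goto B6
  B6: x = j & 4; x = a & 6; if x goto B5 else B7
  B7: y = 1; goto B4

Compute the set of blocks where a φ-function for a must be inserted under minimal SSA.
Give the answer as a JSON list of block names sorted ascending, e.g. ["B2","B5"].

Answer: ["B4", "B5"]

Analysis:
idom tree: B1←B0 B2←B0 B3←B2 B4←B0 B5←B4 B6←B5 B7←B6
Dom∩ at merges:
  B4: preds {B1,B3,B7}: {B0,B1} ∩ {B0,B2,B3} ∩ {B0,B4,B5,B6,B7} = {B0}; idom=B0
  B5: preds {B4,B6}: {B0,B4} ∩ {B0,B4,B5,B6} = {B0,B4}; idom=B4

DF derivation:
  join B4 pred B1: B1 stop@B0
  join B4 pred B3: B3→B2 stop@B0
  join B4 pred B7: B7→B6→B5→B4 stop@B0
  join B5 pred B4: · stop@B4
  join B5 pred B6: B6→B5 stop@B4
  B0: DF=∅
  B1: DF={B4}
  B2: DF={B4}
  B3: DF={B4}
  B4: DF={B4}
  B5: DF={B4,B5}
  B6: DF={B4,B5}
  B7: DF={B4}

φ for a: defs {B0,B3,B5}
  DF⁺ = {B4,B5}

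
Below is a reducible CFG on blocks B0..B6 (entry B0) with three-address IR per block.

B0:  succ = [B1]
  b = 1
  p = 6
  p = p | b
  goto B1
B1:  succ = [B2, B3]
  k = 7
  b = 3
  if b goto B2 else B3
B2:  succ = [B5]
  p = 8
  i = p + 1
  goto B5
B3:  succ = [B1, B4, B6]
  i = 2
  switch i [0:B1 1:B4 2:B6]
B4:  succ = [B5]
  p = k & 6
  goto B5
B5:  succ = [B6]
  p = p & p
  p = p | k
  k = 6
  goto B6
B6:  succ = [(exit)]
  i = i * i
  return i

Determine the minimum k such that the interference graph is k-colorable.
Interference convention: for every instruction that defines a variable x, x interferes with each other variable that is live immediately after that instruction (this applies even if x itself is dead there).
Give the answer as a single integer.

def/use:
  B0: def={b,p} ue=∅
  B1: def={b,k} ue=∅
  B2: def={i,p} ue=∅
  B3: def={i} ue=∅
  B4: def={p} ue={k}
  B5: def={k,p} ue={k,p}
  B6: def={i} ue={i}

Backward fixpoint:
  B0 li=∅ lo=∅
  B1 li=∅ lo={k}
  B2 li={k} lo={i,k,p}
  B3 li={k} lo={i,k}
  B4 li={i,k} lo={i,k,p}
  B5 li={i,k,p} lo={i}
  B6 li={i} lo=∅

Conflict graph:
  b — {k,p}
  i — {k,p}
  k — {b,i,p}
  p — {b,i,k}

Chromatic number:
  lower bound: {b,k,p} mutually conflict ⇒ χ ≥ 3
  assign b→R2 i→R2 k→R0 p→R1 — no edge inside a register ⇒ χ ≤ 3
  χ = 3

Answer: 3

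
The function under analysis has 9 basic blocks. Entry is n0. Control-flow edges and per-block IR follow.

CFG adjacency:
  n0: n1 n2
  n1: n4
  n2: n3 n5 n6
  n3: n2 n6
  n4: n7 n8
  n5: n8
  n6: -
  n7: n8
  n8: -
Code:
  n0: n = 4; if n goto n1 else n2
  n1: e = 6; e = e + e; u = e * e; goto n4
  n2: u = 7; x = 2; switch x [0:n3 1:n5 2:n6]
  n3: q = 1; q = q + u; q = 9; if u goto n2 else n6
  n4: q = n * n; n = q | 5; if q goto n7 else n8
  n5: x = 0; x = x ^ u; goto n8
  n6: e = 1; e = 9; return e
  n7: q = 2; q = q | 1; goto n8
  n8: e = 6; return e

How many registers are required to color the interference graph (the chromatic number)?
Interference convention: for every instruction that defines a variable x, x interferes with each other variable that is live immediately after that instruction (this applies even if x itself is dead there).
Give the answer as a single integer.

Answer: 3

Analysis:
Per-block:
  n0: def={n} ue=∅
  n1: def={e,u} ue=∅
  n2: def={u,x} ue=∅
  n3: def={q} ue={u}
  n4: def={n,q} ue={n}
  n5: def={x} ue={u}
  n6: def={e} ue=∅
  n7: def={q} ue=∅
  n8: def={e} ue=∅

Backward fixpoint:
  n0 li=∅ lo={n}
  n1 li={n} lo={n}
  n2 li=∅ lo={u}
  n3 li={u} lo=∅
  n4 li={n} lo=∅
  n5 li={u} lo=∅
  n6 li=∅ lo=∅
  n7 li=∅ lo=∅
  n8 li=∅ lo=∅

Interference:
  e: {n}
  n: {e,q,u}
  q: {n,u}
  u: {n,q,x}
  x: {u}

Chromatic number:
  clique {n,q,u} ⇒ need ≥ 3
  assign e→c1 n→c0 q→c2 u→c1 x→c0 — no edge inside a register ⇒ χ ≤ 3
  χ = 3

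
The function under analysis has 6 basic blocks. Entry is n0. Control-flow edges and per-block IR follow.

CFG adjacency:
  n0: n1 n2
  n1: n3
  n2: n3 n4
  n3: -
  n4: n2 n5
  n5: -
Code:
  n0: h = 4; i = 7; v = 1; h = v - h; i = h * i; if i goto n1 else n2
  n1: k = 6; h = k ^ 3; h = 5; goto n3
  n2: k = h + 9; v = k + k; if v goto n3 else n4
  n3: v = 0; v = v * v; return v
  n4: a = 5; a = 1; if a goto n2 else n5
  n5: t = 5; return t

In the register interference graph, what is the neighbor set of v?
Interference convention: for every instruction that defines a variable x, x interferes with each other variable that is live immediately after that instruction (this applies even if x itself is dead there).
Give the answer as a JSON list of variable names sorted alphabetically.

def/use:
  n0: def={h,i,v} ue=∅
  n1: def={h,k} ue=∅
  n2: def={k,v} ue={h}
  n3: def={v} ue=∅
  n4: def={a} ue=∅
  n5: def={t} ue=∅

Backward fixpoint:
  n0: in=∅ out={h}
  n1: in=∅ out=∅
  n2: in={h} out={h}
  n3: in=∅ out=∅
  n4: in={h} out={h}
  n5: in=∅ out=∅

Conflict graph:
  a↔{h}
  h↔{a,i,k,v}
  i↔{h,v}
  k↔{h}
  t↔∅
  v↔{h,i}

N(v) = ["h", "i"]

Answer: ["h", "i"]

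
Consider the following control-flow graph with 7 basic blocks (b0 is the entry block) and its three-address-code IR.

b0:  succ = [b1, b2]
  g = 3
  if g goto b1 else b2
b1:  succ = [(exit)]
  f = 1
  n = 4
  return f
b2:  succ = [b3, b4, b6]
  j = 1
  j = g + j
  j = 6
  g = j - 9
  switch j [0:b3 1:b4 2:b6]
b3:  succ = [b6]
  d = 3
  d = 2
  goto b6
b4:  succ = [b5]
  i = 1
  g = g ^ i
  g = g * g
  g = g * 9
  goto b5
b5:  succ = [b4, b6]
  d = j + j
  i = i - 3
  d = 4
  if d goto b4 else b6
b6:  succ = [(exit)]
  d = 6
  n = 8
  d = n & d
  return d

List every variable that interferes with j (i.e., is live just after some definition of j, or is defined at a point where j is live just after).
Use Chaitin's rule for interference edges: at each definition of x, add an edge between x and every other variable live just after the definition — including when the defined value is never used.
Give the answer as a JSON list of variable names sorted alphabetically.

Block summaries:
  b0 def {g} use ∅
  b1 def {f,n} use ∅
  b2 def {g,j} use {g}
  b3 def {d} use ∅
  b4 def {g,i} use {g}
  b5 def {d,i} use {i,j}
  b6 def {d,n} use ∅

Backward fixpoint:
  b0 li=∅ lo={g}
  b1 li=∅ lo=∅
  b2 li={g} lo={g,j}
  b3 li=∅ lo=∅
  b4 li={g,j} lo={g,i,j}
  b5 li={g,i,j} lo={g,j}
  b6 li=∅ lo=∅

Interfere edges:
  d — {g,i,j,n}
  f — {n}
  g — {d,i,j}
  i — {d,g,j}
  j — {d,g,i}
  n — {d,f}

N(j) = ["d", "g", "i"]

Answer: ["d", "g", "i"]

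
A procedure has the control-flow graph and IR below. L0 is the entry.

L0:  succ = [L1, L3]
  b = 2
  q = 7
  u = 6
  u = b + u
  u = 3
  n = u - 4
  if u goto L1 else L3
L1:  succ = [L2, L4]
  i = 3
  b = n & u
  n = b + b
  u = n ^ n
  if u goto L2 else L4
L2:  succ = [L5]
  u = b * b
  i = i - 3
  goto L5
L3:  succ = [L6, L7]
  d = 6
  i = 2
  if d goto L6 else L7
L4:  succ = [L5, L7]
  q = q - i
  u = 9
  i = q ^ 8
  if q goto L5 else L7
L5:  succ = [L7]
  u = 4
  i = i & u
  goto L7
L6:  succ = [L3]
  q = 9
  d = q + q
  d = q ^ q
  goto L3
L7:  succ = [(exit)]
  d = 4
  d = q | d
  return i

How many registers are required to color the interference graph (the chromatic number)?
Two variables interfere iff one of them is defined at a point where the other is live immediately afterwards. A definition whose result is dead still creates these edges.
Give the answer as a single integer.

Answer: 5

Working:
Per-block:
  L0: {b,n,q,u} / ∅
  L1: {b,i,n,u} / {n,u}
  L2: {i,u} / {b,i}
  L3: {d,i} / ∅
  L4: {i,q,u} / {i,q}
  L5: {i,u} / {i}
  L6: {d,q} / ∅
  L7: {d} / {i,q}

Liveness:
  L0: in=∅ out={n,q,u}
  L1: in={n,q,u} out={b,i,q}
  L2: in={b,i,q} out={i,q}
  L3: in={q} out={i,q}
  L4: in={i,q} out={i,q}
  L5: in={i,q} out={i,q}
  L6: in=∅ out={q}
  L7: in={i,q} out=∅

Interfere edges:
  b — {i,n,q,u}
  d — {i,q}
  i — {b,d,n,q,u}
  n — {b,i,q,u}
  q — {b,d,i,n,u}
  u — {b,i,n,q}

Colouring:
  {b,i,n,q,u} pairwise interfere (5-clique) ⇒ χ ≥ 5
  5-colouring: c0={i}  c1={q}  c2={b,d}  c3={n}  c4={u}
  χ = 5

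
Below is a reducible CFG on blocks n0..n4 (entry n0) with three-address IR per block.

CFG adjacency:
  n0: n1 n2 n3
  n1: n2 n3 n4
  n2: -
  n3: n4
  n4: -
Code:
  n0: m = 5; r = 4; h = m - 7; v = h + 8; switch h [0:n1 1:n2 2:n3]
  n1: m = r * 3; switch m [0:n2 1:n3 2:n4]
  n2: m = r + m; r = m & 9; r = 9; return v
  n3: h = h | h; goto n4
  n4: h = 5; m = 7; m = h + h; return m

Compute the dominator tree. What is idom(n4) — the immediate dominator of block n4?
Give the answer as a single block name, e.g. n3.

Answer: n0

Working:
idom tree: n1←n0 n2←n0 n3←n0 n4←n0
Join-block Dom:
  n2: preds {n0,n1}: {n0} ∩ {n0,n1} = {n0}; idom=n0
  n3: preds {n0,n1}: {n0} ∩ {n0,n1} = {n0}; idom=n0
  n4: preds {n1,n3}: {n0,n1} ∩ {n0,n3} = {n0}; idom=n0

idom(n4) = n0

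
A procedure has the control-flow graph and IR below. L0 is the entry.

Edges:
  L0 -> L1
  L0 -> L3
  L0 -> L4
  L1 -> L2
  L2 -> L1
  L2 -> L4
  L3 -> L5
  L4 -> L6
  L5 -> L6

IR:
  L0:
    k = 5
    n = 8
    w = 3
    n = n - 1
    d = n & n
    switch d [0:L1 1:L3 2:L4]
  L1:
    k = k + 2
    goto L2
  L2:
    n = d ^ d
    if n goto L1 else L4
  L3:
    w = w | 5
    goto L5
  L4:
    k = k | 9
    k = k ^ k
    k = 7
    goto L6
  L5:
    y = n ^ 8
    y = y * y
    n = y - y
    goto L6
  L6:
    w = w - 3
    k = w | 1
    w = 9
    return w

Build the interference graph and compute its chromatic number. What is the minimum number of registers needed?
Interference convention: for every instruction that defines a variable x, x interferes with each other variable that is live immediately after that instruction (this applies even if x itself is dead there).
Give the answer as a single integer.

Answer: 4

Working:
def/use:
  L0 def {d,k,n,w} use ∅
  L1 def {k} use {k}
  L2 def {n} use {d}
  L3 def {w} use {w}
  L4 def {k} use {k}
  L5 def {n,y} use {n}
  L6 def {k,w} use {w}

Liveness:
  L0 li=∅ lo={d,k,n,w}
  L1 li={d,k,w} lo={d,k,w}
  L2 li={d,k,w} lo={d,k,w}
  L3 li={n,w} lo={n,w}
  L4 li={k,w} lo={w}
  L5 li={n,w} lo={w}
  L6 li={w} lo=∅

Interfere edges:
  d: {k,n,w}
  k: {d,n,w}
  n: {d,k,w}
  w: {d,k,n,y}
  y: {w}

Registers:
  clique {d,k,n,w} ⇒ need ≥ 4
  4-colouring: c0={w}  c1={d,y}  c2={k}  c3={n}
  χ = 4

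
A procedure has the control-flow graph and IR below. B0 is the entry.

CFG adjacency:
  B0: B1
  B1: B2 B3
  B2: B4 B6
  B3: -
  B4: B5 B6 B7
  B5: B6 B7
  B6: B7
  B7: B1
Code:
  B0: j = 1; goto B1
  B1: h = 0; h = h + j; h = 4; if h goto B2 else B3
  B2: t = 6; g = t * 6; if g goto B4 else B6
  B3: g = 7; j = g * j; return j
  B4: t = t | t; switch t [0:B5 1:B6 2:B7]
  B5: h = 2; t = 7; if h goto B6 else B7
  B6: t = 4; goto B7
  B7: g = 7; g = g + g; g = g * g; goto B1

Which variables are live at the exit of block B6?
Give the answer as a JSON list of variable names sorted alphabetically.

Per-block:
  B0: def={j} ue=∅
  B1: def={h} ue={j}
  B2: def={g,t} ue=∅
  B3: def={g,j} ue={j}
  B4: def={t} ue={t}
  B5: def={h,t} ue=∅
  B6: def={t} ue=∅
  B7: def={g} ue=∅

Liveness:
  B0 li=∅ lo={j}
  B1 li={j} lo={j}
  B2 li={j} lo={j,t}
  B3 li={j} lo=∅
  B4 li={j,t} lo={j}
  B5 li={j} lo={j}
  B6 li={j} lo={j}
  B7 li={j} lo={j}

live-out(B6) = ["j"]

Answer: ["j"]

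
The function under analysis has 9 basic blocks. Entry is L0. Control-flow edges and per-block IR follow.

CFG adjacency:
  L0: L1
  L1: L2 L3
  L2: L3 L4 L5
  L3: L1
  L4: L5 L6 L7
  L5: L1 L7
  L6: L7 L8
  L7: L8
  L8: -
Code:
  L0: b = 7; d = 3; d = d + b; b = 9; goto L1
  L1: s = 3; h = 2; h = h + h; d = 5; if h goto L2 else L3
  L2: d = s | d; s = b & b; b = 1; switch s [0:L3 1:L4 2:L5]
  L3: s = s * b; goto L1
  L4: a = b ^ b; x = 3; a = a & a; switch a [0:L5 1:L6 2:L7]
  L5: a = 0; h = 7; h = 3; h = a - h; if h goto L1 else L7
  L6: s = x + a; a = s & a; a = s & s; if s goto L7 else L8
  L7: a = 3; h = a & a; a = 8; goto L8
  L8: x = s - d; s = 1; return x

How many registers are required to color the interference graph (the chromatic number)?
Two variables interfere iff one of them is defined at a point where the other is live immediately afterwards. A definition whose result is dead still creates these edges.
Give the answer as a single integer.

Block summaries:
  L0 def {b,d} use ∅
  L1 def {d,h,s} use ∅
  L2 def {b,d,s} use {b,d,s}
  L3 def {s} use {b,s}
  L4 def {a,x} use {b}
  L5 def {a,h} use ∅
  L6 def {a,s} use {a,x}
  L7 def {a,h} use ∅
  L8 def {s,x} use {d,s}

Liveness:
  L0 li=∅ lo={b}
  L1 li={b} lo={b,d,s}
  L2 li={b,d,s} lo={b,d,s}
  L3 li={b,s} lo={b}
  L4 li={b,d,s} lo={a,b,d,s,x}
  L5 li={b,d,s} lo={b,d,s}
  L6 li={a,d,x} lo={d,s}
  L7 li={d,s} lo={d,s}
  L8 li={d,s} lo=∅

Conflict graph:
  a↔{b,d,h,s,x}
  b↔{a,d,h,s,x}
  d↔{a,b,h,s,x}
  h↔{a,b,d,s}
  s↔{a,b,d,h,x}
  x↔{a,b,d,s}

Colouring:
  lower bound: {a,b,d,h,s} mutually conflict ⇒ χ ≥ 5
  assign a→R0 b→R1 d→R2 h→R4 s→R3 x→R4 — no edge inside a register ⇒ χ ≤ 5
  χ = 5

Answer: 5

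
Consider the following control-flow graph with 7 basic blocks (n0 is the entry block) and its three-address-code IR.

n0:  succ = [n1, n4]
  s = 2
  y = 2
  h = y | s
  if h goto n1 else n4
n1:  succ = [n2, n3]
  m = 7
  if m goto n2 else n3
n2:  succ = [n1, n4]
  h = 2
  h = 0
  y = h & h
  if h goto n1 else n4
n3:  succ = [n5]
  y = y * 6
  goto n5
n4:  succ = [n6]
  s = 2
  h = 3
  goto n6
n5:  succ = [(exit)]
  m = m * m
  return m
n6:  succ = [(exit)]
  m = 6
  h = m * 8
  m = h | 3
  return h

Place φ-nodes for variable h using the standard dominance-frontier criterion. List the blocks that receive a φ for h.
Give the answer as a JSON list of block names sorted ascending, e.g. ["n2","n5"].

Answer: ["n1", "n4"]

Working:
idom tree: n1←n0 n2←n1 n3←n1 n4←n0 n5←n3 n6←n4
Dom at joins:
  n1: preds {n0,n2}: {n0} ∩ {n0,n1,n2} = {n0}; idom=n0
  n4: preds {n0,n2}: {n0} ∩ {n0,n1,n2} = {n0}; idom=n0

DF derivation:
  n1←n0: walk · to n0
  n1←n2: walk n2→n1 to n0
  n4←n0: walk · to n0
  n4←n2: walk n2→n1 to n0
  DF(n0)=∅
  DF(n1)={n1,n4}
  DF(n2)={n1,n4}
  DF(n3)=∅
  DF(n4)=∅
  DF(n5)=∅
  DF(n6)=∅

φ for h: defs {n0,n2,n4,n6}
  DF⁺ = {n1,n4}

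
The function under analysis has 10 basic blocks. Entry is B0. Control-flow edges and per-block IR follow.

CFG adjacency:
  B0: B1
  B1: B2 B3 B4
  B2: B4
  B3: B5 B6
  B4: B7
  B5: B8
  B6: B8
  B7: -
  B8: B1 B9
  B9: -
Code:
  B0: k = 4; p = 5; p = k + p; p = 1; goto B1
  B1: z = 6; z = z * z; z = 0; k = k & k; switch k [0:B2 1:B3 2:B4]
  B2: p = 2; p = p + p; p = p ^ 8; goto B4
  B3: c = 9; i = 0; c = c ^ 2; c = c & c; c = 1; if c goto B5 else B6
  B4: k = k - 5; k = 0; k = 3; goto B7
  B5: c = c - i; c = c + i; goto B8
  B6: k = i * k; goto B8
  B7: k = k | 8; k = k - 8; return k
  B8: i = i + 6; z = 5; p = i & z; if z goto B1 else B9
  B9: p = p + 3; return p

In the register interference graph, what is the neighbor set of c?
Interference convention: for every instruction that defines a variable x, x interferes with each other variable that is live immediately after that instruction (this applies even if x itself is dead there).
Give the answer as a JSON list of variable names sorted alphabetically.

Answer: ["i", "k"]

Derivation:
Block summaries:
  B0 def {k,p} use ∅
  B1 def {k,z} use {k}
  B2 def {p} use ∅
  B3 def {c,i} use ∅
  B4 def {k} use {k}
  B5 def {c} use {c,i}
  B6 def {k} use {i,k}
  B7 def {k} use {k}
  B8 def {i,p,z} use {i}
  B9 def {p} use {p}

Live sets:
  B0 li=∅ lo={k}
  B1 li={k} lo={k}
  B2 li={k} lo={k}
  B3 li={k} lo={c,i,k}
  B4 li={k} lo={k}
  B5 li={c,i,k} lo={i,k}
  B6 li={i,k} lo={i,k}
  B7 li={k} lo=∅
  B8 li={i,k} lo={k,p}
  B9 li={p} lo=∅

Interference:
  c — {i,k}
  i — {c,k,z}
  k — {c,i,p,z}
  p — {k,z}
  z — {i,k,p}

N(c) = ["i", "k"]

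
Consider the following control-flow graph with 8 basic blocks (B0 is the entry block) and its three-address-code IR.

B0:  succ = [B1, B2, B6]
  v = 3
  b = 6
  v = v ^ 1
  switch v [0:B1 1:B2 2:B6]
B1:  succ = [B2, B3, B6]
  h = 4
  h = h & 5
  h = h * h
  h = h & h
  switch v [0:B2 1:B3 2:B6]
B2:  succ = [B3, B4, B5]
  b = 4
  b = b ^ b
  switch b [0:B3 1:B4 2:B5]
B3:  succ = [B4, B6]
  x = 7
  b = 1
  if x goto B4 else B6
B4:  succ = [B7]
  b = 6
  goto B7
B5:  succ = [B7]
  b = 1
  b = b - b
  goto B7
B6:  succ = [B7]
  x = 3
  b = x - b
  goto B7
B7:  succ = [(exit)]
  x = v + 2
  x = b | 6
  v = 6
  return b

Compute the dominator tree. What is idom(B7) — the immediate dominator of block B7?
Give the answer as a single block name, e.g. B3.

Answer: B0

Working:
idom tree: B1←B0 B2←B0 B3←B0 B4←B0 B5←B2 B6←B0 B7←B0
Dom∩ at merges:
  B2: preds {B0,B1}: {B0} ∩ {B0,B1} = {B0}; idom=B0
  B3: preds {B1,B2}: {B0,B1} ∩ {B0,B2} = {B0}; idom=B0
  B4: preds {B2,B3}: {B0,B2} ∩ {B0,B3} = {B0}; idom=B0
  B6: preds {B0,B1,B3}: {B0} ∩ {B0,B1} ∩ {B0,B3} = {B0}; idom=B0
  B7: preds {B4,B5,B6}: {B0,B4} ∩ {B0,B2,B5} ∩ {B0,B6} = {B0}; idom=B0

idom(B7) = B0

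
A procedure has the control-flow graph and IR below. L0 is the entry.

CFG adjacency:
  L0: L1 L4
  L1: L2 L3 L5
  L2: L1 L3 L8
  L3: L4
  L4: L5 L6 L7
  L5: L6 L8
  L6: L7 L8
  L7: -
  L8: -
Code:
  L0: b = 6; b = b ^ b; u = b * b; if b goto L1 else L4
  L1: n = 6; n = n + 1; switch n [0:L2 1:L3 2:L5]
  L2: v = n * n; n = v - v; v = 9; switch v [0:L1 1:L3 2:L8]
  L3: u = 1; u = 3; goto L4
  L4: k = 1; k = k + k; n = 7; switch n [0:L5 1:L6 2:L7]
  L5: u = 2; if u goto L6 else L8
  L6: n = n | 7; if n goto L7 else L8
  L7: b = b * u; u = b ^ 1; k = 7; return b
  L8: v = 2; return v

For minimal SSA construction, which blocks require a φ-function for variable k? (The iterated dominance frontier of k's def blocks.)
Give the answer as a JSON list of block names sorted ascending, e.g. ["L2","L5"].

Answer: ["L5", "L6", "L7", "L8"]

Analysis:
idom tree: L1←L0 L2←L1 L3←L1 L4←L0 L5←L0 L6←L0 L7←L0 L8←L0
Join-block Dom:
  L1: preds {L0,L2}: {L0} ∩ {L0,L1,L2} = {L0}; idom=L0
  L3: preds {L1,L2}: {L0,L1} ∩ {L0,L1,L2} = {L0,L1}; idom=L1
  L4: preds {L0,L3}: {L0} ∩ {L0,L1,L3} = {L0}; idom=L0
  L5: preds {L1,L4}: {L0,L1} ∩ {L0,L4} = {L0}; idom=L0
  L6: preds {L4,L5}: {L0,L4} ∩ {L0,L5} = {L0}; idom=L0
  L7: preds {L4,L6}: {L0,L4} ∩ {L0,L6} = {L0}; idom=L0
  L8: preds {L2,L5,L6}: {L0,L1,L2} ∩ {L0,L5} ∩ {L0,L6} = {L0}; idom=L0

DF derivation:
  join L1 pred L0: · stop@L0
  join L1 pred L2: L2→L1 stop@L0
  join L3 pred L1: · stop@L1
  join L3 pred L2: L2 stop@L1
  join L4 pred L0: · stop@L0
  join L4 pred L3: L3→L1 stop@L0
  join L5 pred L1: L1 stop@L0
  join L5 pred L4: L4 stop@L0
  join L6 pred L4: L4 stop@L0
  join L6 pred L5: L5 stop@L0
  join L7 pred L4: L4 stop@L0
  join L7 pred L6: L6 stop@L0
  join L8 pred L2: L2→L1 stop@L0
  join L8 pred L5: L5 stop@L0
  join L8 pred L6: L6 stop@L0
  L0: DF=∅
  L1: DF={L1,L4,L5,L8}
  L2: DF={L1,L3,L8}
  L3: DF={L4}
  L4: DF={L5,L6,L7}
  L5: DF={L6,L8}
  L6: DF={L7,L8}
  L7: DF=∅
  L8: DF=∅

φ for k: defs {L4,L7}
  DF⁺ = {L5,L6,L7,L8}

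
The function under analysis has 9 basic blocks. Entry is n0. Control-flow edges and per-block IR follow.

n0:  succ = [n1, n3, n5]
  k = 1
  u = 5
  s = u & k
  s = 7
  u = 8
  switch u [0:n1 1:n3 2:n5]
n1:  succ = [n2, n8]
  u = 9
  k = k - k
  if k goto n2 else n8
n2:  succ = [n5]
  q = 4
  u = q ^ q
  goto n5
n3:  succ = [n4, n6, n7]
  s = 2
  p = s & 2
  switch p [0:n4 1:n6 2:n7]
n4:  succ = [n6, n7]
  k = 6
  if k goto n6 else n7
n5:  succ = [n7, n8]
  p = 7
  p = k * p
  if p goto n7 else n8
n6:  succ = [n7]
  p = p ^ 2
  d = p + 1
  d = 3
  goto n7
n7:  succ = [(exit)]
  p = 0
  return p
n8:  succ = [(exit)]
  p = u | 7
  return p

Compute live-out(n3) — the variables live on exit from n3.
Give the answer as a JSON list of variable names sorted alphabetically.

Per-block:
  n0: def={k,s,u} ue=∅
  n1: def={k,u} ue={k}
  n2: def={q,u} ue=∅
  n3: def={p,s} ue=∅
  n4: def={k} ue=∅
  n5: def={p} ue={k}
  n6: def={d,p} ue={p}
  n7: def={p} ue=∅
  n8: def={p} ue={u}

Live sets:
  live n0: ∅→{k,u}
  live n1: {k}→{k,u}
  live n2: {k}→{k,u}
  live n3: ∅→{p}
  live n4: {p}→{p}
  live n5: {k,u}→{u}
  live n6: {p}→∅
  live n7: ∅→∅
  live n8: {u}→∅

live-out(n3) = ["p"]

Answer: ["p"]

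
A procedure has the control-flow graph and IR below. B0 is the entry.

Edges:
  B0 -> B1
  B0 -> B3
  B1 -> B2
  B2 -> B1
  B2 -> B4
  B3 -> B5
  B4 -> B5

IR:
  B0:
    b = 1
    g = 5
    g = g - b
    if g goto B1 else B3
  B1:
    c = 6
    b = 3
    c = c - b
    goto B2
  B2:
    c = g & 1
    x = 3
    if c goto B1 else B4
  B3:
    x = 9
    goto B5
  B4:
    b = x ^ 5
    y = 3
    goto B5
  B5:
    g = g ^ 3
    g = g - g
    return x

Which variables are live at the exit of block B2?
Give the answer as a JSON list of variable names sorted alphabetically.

Per-block:
  B0 def {b,g} use ∅
  B1 def {b,c} use ∅
  B2 def {c,x} use {g}
  B3 def {x} use ∅
  B4 def {b,y} use {x}
  B5 def {g} use {g,x}

Liveness:
  live B0: ∅→{g}
  live B1: {g}→{g}
  live B2: {g}→{g,x}
  live B3: {g}→{g,x}
  live B4: {g,x}→{g,x}
  live B5: {g,x}→∅

live-out(B2) = ["g", "x"]

Answer: ["g", "x"]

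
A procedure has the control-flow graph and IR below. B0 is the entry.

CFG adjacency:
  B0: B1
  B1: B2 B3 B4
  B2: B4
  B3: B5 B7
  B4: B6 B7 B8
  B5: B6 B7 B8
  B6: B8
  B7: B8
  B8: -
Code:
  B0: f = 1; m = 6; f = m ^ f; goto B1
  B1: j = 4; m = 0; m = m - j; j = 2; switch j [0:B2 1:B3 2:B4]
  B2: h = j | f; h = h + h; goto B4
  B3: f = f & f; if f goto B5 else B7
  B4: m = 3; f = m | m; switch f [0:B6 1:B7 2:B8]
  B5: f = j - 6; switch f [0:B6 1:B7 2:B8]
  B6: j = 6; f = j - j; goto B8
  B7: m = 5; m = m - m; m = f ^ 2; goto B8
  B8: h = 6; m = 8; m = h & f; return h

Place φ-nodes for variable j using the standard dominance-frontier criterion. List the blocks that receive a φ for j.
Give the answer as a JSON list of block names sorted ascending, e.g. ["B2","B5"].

idom tree: B1←B0 B2←B1 B3←B1 B4←B1 B5←B3 B6←B1 B7←B1 B8←B1
Join-block Dom:
  B4: preds {B1,B2}: {B0,B1} ∩ {B0,B1,B2} = {B0,B1}; idom=B1
  B6: preds {B4,B5}: {B0,B1,B4} ∩ {B0,B1,B3,B5} = {B0,B1}; idom=B1
  B7: preds {B3,B4,B5}: {B0,B1,B3} ∩ {B0,B1,B4} ∩ {B0,B1,B3,B5} = {B0,B1}; idom=B1
  B8: preds {B4,B5,B6,B7}: {B0,B1,B4} ∩ {B0,B1,B3,B5} ∩ {B0,B1,B6} ∩ {B0,B1,B7} = {B0,B1}; idom=B1

DF derivation:
  join B4 pred B1: · stop@B1
  join B4 pred B2: B2 stop@B1
  join B6 pred B4: B4 stop@B1
  join B6 pred B5: B5→B3 stop@B1
  join B7 pred B3: B3 stop@B1
  join B7 pred B4: B4 stop@B1
  join B7 pred B5: B5→B3 stop@B1
  join B8 pred B4: B4 stop@B1
  join B8 pred B5: B5→B3 stop@B1
  join B8 pred B6: B6 stop@B1
  join B8 pred B7: B7 stop@B1
  B0 → ∅
  B1 → ∅
  B2 → {B4}
  B3 → {B6,B7,B8}
  B4 → {B6,B7,B8}
  B5 → {B6,B7,B8}
  B6 → {B8}
  B7 → {B8}
  B8 → ∅

φ for j: defs {B1,B6}
  DF⁺ = {B8}

Answer: ["B8"]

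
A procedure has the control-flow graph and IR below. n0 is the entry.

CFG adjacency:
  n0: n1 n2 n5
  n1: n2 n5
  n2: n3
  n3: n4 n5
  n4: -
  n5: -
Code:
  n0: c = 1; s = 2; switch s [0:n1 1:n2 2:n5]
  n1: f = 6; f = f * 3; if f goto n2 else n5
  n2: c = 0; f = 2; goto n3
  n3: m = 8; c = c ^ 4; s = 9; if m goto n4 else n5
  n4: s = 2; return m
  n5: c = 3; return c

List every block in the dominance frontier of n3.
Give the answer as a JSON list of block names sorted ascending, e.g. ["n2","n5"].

idom tree: n1←n0 n2←n0 n3←n2 n4←n3 n5←n0
Join-block Dom:
  n2: preds {n0,n1}: {n0} ∩ {n0,n1} = {n0}; idom=n0
  n5: preds {n0,n1,n3}: {n0} ∩ {n0,n1} ∩ {n0,n2,n3} = {n0}; idom=n0

DF walk-up:
  join n2 pred n0: · stop@n0
  join n2 pred n1: n1 stop@n0
  join n5 pred n0: · stop@n0
  join n5 pred n1: n1 stop@n0
  join n5 pred n3: n3→n2 stop@n0
  n0 → ∅
  n1 → {n2,n5}
  n2 → {n5}
  n3 → {n5}
  n4 → ∅
  n5 → ∅

DF(n3) = ["n5"]

Answer: ["n5"]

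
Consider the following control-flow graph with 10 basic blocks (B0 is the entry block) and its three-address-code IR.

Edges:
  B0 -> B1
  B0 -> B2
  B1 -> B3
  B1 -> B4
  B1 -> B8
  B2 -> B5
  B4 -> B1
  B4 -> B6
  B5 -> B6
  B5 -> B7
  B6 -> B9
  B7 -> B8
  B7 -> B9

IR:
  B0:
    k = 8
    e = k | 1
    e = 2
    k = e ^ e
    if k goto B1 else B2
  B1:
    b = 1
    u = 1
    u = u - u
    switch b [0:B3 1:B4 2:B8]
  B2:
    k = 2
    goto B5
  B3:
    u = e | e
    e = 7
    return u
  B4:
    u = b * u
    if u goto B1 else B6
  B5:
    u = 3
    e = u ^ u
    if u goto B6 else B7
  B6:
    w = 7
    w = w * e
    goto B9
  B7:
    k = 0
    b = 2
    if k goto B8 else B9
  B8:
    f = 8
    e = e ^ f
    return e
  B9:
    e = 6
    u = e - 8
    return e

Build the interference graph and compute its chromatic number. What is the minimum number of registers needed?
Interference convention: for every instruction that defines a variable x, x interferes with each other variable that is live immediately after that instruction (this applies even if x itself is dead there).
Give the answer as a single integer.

Answer: 3

Derivation:
Per-block:
  B0: def={e,k} ue=∅
  B1: def={b,u} ue=∅
  B2: def={k} ue=∅
  B3: def={e,u} ue={e}
  B4: def={u} ue={b,u}
  B5: def={e,u} ue=∅
  B6: def={w} ue={e}
  B7: def={b,k} ue=∅
  B8: def={e,f} ue={e}
  B9: def={e,u} ue=∅

Backward fixpoint:
  B0 li=∅ lo={e}
  B1 li={e} lo={b,e,u}
  B2 li=∅ lo=∅
  B3 li={e} lo=∅
  B4 li={b,e,u} lo={e}
  B5 li=∅ lo={e}
  B6 li={e} lo=∅
  B7 li={e} lo={e}
  B8 li={e} lo=∅
  B9 li=∅ lo=∅

Interfere edges:
  b: {e,k,u}
  e: {b,f,k,u,w}
  f: {e}
  k: {b,e}
  u: {b,e}
  w: {e}

Colouring:
  lower bound: {b,e,k} mutually conflict ⇒ χ ≥ 3
  3-colouring: R0={e}  R1={b,f,w}  R2={k,u}
  χ = 3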